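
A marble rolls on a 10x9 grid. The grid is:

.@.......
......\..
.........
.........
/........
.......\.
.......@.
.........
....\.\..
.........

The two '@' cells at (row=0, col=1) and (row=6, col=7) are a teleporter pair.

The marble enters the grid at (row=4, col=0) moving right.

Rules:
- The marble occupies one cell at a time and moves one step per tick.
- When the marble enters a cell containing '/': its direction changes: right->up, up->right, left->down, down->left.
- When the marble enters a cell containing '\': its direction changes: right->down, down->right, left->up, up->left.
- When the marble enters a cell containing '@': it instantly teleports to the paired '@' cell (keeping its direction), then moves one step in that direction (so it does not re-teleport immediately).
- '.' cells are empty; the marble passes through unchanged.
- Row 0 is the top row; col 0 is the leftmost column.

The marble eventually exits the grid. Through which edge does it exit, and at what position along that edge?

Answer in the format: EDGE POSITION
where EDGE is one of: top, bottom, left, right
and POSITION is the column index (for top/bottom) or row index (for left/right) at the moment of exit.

Step 1: enter (4,0), '/' deflects right->up, move up to (3,0)
Step 2: enter (3,0), '.' pass, move up to (2,0)
Step 3: enter (2,0), '.' pass, move up to (1,0)
Step 4: enter (1,0), '.' pass, move up to (0,0)
Step 5: enter (0,0), '.' pass, move up to (-1,0)
Step 6: at (-1,0) — EXIT via top edge, pos 0

Answer: top 0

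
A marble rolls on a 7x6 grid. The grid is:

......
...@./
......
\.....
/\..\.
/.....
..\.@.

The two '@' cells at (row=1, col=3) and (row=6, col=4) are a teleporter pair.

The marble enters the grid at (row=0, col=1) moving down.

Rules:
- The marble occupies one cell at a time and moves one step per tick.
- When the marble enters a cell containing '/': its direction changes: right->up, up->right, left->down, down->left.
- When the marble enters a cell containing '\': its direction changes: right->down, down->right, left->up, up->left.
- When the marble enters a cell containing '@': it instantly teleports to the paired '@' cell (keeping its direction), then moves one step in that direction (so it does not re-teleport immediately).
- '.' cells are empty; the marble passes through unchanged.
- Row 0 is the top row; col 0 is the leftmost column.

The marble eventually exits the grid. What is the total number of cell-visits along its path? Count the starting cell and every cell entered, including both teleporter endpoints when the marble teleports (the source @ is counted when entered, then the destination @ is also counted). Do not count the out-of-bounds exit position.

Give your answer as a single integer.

Step 1: enter (0,1), '.' pass, move down to (1,1)
Step 2: enter (1,1), '.' pass, move down to (2,1)
Step 3: enter (2,1), '.' pass, move down to (3,1)
Step 4: enter (3,1), '.' pass, move down to (4,1)
Step 5: enter (4,1), '\' deflects down->right, move right to (4,2)
Step 6: enter (4,2), '.' pass, move right to (4,3)
Step 7: enter (4,3), '.' pass, move right to (4,4)
Step 8: enter (4,4), '\' deflects right->down, move down to (5,4)
Step 9: enter (5,4), '.' pass, move down to (6,4)
Step 10: enter (6,4), '@' teleport (6,4)->(1,3), also enter (1,3), move down to (2,3)
Step 11: enter (2,3), '.' pass, move down to (3,3)
Step 12: enter (3,3), '.' pass, move down to (4,3)
Step 13: enter (4,3), '.' pass, move down to (5,3)
Step 14: enter (5,3), '.' pass, move down to (6,3)
Step 15: enter (6,3), '.' pass, move down to (7,3)
Step 16: at (7,3) — EXIT via bottom edge, pos 3
Path length (cell visits): 16

Answer: 16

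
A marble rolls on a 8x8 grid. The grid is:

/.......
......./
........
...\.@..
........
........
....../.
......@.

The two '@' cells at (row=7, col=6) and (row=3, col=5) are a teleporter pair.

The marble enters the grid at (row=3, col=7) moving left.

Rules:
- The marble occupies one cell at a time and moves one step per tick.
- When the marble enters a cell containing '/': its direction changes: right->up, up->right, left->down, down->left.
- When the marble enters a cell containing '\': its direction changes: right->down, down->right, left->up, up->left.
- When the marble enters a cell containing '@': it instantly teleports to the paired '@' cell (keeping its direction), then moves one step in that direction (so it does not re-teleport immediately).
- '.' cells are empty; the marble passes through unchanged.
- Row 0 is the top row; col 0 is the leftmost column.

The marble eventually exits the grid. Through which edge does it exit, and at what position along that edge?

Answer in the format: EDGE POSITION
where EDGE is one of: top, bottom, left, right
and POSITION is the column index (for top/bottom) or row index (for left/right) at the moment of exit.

Answer: left 7

Derivation:
Step 1: enter (3,7), '.' pass, move left to (3,6)
Step 2: enter (3,6), '.' pass, move left to (3,5)
Step 3: enter (3,5), '@' teleport (3,5)->(7,6), also enter (7,6), move left to (7,5)
Step 4: enter (7,5), '.' pass, move left to (7,4)
Step 5: enter (7,4), '.' pass, move left to (7,3)
Step 6: enter (7,3), '.' pass, move left to (7,2)
Step 7: enter (7,2), '.' pass, move left to (7,1)
Step 8: enter (7,1), '.' pass, move left to (7,0)
Step 9: enter (7,0), '.' pass, move left to (7,-1)
Step 10: at (7,-1) — EXIT via left edge, pos 7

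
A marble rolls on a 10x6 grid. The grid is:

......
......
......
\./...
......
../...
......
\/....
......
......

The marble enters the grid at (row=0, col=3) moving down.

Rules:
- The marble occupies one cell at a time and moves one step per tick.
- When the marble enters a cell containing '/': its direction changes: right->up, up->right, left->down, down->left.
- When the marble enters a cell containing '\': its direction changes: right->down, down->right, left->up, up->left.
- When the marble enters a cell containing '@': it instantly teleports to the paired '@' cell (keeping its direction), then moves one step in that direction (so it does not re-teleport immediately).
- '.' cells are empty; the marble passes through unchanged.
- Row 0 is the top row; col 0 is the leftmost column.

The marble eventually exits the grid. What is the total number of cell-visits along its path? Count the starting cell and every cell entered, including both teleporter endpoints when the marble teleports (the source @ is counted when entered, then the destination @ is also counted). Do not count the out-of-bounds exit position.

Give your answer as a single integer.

Step 1: enter (0,3), '.' pass, move down to (1,3)
Step 2: enter (1,3), '.' pass, move down to (2,3)
Step 3: enter (2,3), '.' pass, move down to (3,3)
Step 4: enter (3,3), '.' pass, move down to (4,3)
Step 5: enter (4,3), '.' pass, move down to (5,3)
Step 6: enter (5,3), '.' pass, move down to (6,3)
Step 7: enter (6,3), '.' pass, move down to (7,3)
Step 8: enter (7,3), '.' pass, move down to (8,3)
Step 9: enter (8,3), '.' pass, move down to (9,3)
Step 10: enter (9,3), '.' pass, move down to (10,3)
Step 11: at (10,3) — EXIT via bottom edge, pos 3
Path length (cell visits): 10

Answer: 10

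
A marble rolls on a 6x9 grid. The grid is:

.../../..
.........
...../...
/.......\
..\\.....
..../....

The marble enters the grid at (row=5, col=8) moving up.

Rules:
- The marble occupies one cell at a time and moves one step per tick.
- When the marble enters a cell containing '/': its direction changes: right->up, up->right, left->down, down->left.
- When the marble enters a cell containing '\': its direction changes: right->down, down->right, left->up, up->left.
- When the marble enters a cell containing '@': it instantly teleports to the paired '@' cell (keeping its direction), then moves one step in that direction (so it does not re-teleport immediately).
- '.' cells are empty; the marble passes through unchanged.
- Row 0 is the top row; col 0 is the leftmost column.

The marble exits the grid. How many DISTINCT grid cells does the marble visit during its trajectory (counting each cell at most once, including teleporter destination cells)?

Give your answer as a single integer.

Answer: 13

Derivation:
Step 1: enter (5,8), '.' pass, move up to (4,8)
Step 2: enter (4,8), '.' pass, move up to (3,8)
Step 3: enter (3,8), '\' deflects up->left, move left to (3,7)
Step 4: enter (3,7), '.' pass, move left to (3,6)
Step 5: enter (3,6), '.' pass, move left to (3,5)
Step 6: enter (3,5), '.' pass, move left to (3,4)
Step 7: enter (3,4), '.' pass, move left to (3,3)
Step 8: enter (3,3), '.' pass, move left to (3,2)
Step 9: enter (3,2), '.' pass, move left to (3,1)
Step 10: enter (3,1), '.' pass, move left to (3,0)
Step 11: enter (3,0), '/' deflects left->down, move down to (4,0)
Step 12: enter (4,0), '.' pass, move down to (5,0)
Step 13: enter (5,0), '.' pass, move down to (6,0)
Step 14: at (6,0) — EXIT via bottom edge, pos 0
Distinct cells visited: 13 (path length 13)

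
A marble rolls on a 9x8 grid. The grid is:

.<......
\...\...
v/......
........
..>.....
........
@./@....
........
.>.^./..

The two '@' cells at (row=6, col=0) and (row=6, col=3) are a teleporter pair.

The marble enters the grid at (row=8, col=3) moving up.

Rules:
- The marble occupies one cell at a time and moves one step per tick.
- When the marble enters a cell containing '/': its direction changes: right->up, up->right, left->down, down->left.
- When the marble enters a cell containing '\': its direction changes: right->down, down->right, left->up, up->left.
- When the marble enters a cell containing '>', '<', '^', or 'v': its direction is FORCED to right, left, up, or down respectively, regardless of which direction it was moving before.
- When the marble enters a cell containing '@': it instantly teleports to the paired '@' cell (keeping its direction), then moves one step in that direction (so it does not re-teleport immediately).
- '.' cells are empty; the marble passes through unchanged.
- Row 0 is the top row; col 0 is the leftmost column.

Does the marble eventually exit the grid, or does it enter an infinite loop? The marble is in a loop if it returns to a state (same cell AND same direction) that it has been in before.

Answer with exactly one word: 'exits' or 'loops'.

Answer: loops

Derivation:
Step 1: enter (8,3), '^' forces up->up, move up to (7,3)
Step 2: enter (7,3), '.' pass, move up to (6,3)
Step 3: enter (6,3), '@' teleport (6,3)->(6,0), also enter (6,0), move up to (5,0)
Step 4: enter (5,0), '.' pass, move up to (4,0)
Step 5: enter (4,0), '.' pass, move up to (3,0)
Step 6: enter (3,0), '.' pass, move up to (2,0)
Step 7: enter (2,0), 'v' forces up->down, move down to (3,0)
Step 8: enter (3,0), '.' pass, move down to (4,0)
Step 9: enter (4,0), '.' pass, move down to (5,0)
Step 10: enter (5,0), '.' pass, move down to (6,0)
Step 11: enter (6,0), '@' teleport (6,0)->(6,3), also enter (6,3), move down to (7,3)
Step 12: enter (7,3), '.' pass, move down to (8,3)
Step 13: enter (8,3), '^' forces down->up, move up to (7,3)
Step 14: at (7,3) dir=up — LOOP DETECTED (seen before)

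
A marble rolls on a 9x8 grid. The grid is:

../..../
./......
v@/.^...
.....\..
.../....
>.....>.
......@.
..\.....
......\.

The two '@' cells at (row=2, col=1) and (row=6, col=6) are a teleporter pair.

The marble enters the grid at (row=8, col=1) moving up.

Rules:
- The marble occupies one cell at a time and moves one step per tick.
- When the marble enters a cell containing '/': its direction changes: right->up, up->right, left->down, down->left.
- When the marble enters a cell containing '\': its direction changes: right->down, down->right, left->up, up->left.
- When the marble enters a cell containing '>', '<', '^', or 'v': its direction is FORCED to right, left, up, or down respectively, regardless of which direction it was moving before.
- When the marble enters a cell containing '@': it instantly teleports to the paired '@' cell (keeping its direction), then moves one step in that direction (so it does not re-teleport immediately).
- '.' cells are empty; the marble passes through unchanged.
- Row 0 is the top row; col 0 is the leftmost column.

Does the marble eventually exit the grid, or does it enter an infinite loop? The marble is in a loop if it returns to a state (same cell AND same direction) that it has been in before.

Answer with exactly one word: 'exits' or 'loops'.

Step 1: enter (8,1), '.' pass, move up to (7,1)
Step 2: enter (7,1), '.' pass, move up to (6,1)
Step 3: enter (6,1), '.' pass, move up to (5,1)
Step 4: enter (5,1), '.' pass, move up to (4,1)
Step 5: enter (4,1), '.' pass, move up to (3,1)
Step 6: enter (3,1), '.' pass, move up to (2,1)
Step 7: enter (2,1), '@' teleport (2,1)->(6,6), also enter (6,6), move up to (5,6)
Step 8: enter (5,6), '>' forces up->right, move right to (5,7)
Step 9: enter (5,7), '.' pass, move right to (5,8)
Step 10: at (5,8) — EXIT via right edge, pos 5

Answer: exits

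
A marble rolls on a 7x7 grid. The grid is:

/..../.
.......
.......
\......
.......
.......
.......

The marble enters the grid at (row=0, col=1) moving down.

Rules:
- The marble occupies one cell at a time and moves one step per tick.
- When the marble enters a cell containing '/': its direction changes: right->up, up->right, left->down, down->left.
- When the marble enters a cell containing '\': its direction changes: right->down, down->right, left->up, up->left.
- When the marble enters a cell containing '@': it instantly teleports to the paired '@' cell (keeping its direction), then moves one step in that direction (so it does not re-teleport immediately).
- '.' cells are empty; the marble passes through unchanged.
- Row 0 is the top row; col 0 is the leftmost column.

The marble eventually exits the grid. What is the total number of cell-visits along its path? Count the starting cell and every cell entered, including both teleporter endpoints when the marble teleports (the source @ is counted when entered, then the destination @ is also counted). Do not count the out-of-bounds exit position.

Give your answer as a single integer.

Step 1: enter (0,1), '.' pass, move down to (1,1)
Step 2: enter (1,1), '.' pass, move down to (2,1)
Step 3: enter (2,1), '.' pass, move down to (3,1)
Step 4: enter (3,1), '.' pass, move down to (4,1)
Step 5: enter (4,1), '.' pass, move down to (5,1)
Step 6: enter (5,1), '.' pass, move down to (6,1)
Step 7: enter (6,1), '.' pass, move down to (7,1)
Step 8: at (7,1) — EXIT via bottom edge, pos 1
Path length (cell visits): 7

Answer: 7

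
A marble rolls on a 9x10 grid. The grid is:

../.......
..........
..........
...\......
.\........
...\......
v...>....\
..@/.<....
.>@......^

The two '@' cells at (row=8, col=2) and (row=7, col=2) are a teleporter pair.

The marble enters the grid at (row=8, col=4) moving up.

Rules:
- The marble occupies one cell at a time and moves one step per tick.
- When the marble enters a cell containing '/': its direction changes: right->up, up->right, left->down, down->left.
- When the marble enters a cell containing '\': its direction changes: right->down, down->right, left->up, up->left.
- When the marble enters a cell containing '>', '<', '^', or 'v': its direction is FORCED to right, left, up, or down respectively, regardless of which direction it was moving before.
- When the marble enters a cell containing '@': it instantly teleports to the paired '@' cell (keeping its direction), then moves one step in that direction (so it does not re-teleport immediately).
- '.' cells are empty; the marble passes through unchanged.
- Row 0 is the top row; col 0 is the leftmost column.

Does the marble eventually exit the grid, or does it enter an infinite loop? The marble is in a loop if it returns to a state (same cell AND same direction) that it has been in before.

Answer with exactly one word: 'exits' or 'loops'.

Step 1: enter (8,4), '.' pass, move up to (7,4)
Step 2: enter (7,4), '.' pass, move up to (6,4)
Step 3: enter (6,4), '>' forces up->right, move right to (6,5)
Step 4: enter (6,5), '.' pass, move right to (6,6)
Step 5: enter (6,6), '.' pass, move right to (6,7)
Step 6: enter (6,7), '.' pass, move right to (6,8)
Step 7: enter (6,8), '.' pass, move right to (6,9)
Step 8: enter (6,9), '\' deflects right->down, move down to (7,9)
Step 9: enter (7,9), '.' pass, move down to (8,9)
Step 10: enter (8,9), '^' forces down->up, move up to (7,9)
Step 11: enter (7,9), '.' pass, move up to (6,9)
Step 12: enter (6,9), '\' deflects up->left, move left to (6,8)
Step 13: enter (6,8), '.' pass, move left to (6,7)
Step 14: enter (6,7), '.' pass, move left to (6,6)
Step 15: enter (6,6), '.' pass, move left to (6,5)
Step 16: enter (6,5), '.' pass, move left to (6,4)
Step 17: enter (6,4), '>' forces left->right, move right to (6,5)
Step 18: at (6,5) dir=right — LOOP DETECTED (seen before)

Answer: loops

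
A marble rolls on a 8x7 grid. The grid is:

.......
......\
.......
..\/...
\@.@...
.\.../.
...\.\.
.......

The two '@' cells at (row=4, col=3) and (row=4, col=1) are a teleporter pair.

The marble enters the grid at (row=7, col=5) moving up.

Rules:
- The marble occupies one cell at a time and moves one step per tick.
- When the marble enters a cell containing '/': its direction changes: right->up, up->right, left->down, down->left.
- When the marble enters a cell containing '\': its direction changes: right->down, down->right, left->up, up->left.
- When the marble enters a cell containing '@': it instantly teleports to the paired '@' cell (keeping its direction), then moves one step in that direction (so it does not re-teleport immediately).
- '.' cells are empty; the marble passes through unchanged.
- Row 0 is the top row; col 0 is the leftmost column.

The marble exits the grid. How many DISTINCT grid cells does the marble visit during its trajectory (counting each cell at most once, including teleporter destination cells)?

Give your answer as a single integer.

Step 1: enter (7,5), '.' pass, move up to (6,5)
Step 2: enter (6,5), '\' deflects up->left, move left to (6,4)
Step 3: enter (6,4), '.' pass, move left to (6,3)
Step 4: enter (6,3), '\' deflects left->up, move up to (5,3)
Step 5: enter (5,3), '.' pass, move up to (4,3)
Step 6: enter (4,3), '@' teleport (4,3)->(4,1), also enter (4,1), move up to (3,1)
Step 7: enter (3,1), '.' pass, move up to (2,1)
Step 8: enter (2,1), '.' pass, move up to (1,1)
Step 9: enter (1,1), '.' pass, move up to (0,1)
Step 10: enter (0,1), '.' pass, move up to (-1,1)
Step 11: at (-1,1) — EXIT via top edge, pos 1
Distinct cells visited: 11 (path length 11)

Answer: 11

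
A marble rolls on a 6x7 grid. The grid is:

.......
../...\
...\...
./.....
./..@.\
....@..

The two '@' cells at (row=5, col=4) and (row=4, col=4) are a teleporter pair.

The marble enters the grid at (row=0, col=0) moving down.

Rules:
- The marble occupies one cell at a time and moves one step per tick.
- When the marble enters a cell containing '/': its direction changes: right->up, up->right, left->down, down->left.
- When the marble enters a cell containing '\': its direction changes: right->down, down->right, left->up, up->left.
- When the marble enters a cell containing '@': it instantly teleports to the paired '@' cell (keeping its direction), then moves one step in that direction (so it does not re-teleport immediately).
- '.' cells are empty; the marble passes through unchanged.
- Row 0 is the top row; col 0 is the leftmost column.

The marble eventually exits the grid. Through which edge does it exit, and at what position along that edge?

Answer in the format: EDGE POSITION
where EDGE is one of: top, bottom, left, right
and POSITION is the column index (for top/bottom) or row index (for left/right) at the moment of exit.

Answer: bottom 0

Derivation:
Step 1: enter (0,0), '.' pass, move down to (1,0)
Step 2: enter (1,0), '.' pass, move down to (2,0)
Step 3: enter (2,0), '.' pass, move down to (3,0)
Step 4: enter (3,0), '.' pass, move down to (4,0)
Step 5: enter (4,0), '.' pass, move down to (5,0)
Step 6: enter (5,0), '.' pass, move down to (6,0)
Step 7: at (6,0) — EXIT via bottom edge, pos 0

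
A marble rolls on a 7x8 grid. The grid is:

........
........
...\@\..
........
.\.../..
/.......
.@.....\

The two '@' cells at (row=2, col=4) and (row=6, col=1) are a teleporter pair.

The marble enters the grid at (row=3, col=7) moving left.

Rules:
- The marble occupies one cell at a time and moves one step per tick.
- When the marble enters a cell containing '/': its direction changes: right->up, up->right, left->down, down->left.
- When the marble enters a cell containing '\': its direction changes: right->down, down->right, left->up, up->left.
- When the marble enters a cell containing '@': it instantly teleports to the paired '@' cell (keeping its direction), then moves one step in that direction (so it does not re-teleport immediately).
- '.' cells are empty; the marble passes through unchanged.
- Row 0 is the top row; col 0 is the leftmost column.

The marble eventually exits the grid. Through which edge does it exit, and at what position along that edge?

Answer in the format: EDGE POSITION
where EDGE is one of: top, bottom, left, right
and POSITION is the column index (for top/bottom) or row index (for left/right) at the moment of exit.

Step 1: enter (3,7), '.' pass, move left to (3,6)
Step 2: enter (3,6), '.' pass, move left to (3,5)
Step 3: enter (3,5), '.' pass, move left to (3,4)
Step 4: enter (3,4), '.' pass, move left to (3,3)
Step 5: enter (3,3), '.' pass, move left to (3,2)
Step 6: enter (3,2), '.' pass, move left to (3,1)
Step 7: enter (3,1), '.' pass, move left to (3,0)
Step 8: enter (3,0), '.' pass, move left to (3,-1)
Step 9: at (3,-1) — EXIT via left edge, pos 3

Answer: left 3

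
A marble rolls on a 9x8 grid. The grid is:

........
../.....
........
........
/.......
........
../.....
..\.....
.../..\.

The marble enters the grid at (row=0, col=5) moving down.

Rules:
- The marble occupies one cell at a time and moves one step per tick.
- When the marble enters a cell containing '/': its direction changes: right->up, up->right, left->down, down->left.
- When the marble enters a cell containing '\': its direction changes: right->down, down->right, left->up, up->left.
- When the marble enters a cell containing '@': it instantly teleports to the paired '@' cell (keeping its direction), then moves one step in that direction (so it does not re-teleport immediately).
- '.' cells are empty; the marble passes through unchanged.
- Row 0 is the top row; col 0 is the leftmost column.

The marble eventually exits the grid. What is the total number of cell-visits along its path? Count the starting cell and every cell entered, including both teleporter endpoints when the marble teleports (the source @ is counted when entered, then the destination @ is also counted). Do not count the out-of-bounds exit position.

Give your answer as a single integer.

Answer: 9

Derivation:
Step 1: enter (0,5), '.' pass, move down to (1,5)
Step 2: enter (1,5), '.' pass, move down to (2,5)
Step 3: enter (2,5), '.' pass, move down to (3,5)
Step 4: enter (3,5), '.' pass, move down to (4,5)
Step 5: enter (4,5), '.' pass, move down to (5,5)
Step 6: enter (5,5), '.' pass, move down to (6,5)
Step 7: enter (6,5), '.' pass, move down to (7,5)
Step 8: enter (7,5), '.' pass, move down to (8,5)
Step 9: enter (8,5), '.' pass, move down to (9,5)
Step 10: at (9,5) — EXIT via bottom edge, pos 5
Path length (cell visits): 9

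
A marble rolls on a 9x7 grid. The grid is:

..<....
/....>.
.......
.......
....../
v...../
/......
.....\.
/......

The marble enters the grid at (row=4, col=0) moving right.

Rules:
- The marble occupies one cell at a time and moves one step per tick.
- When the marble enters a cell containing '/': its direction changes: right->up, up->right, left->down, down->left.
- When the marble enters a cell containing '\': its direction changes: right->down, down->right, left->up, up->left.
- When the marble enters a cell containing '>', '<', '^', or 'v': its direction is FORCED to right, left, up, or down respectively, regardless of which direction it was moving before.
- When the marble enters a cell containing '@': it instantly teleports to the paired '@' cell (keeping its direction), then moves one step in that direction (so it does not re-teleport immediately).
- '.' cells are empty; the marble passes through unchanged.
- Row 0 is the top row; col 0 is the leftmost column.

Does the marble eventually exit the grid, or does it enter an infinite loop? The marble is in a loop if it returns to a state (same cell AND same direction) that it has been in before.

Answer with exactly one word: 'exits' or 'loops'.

Step 1: enter (4,0), '.' pass, move right to (4,1)
Step 2: enter (4,1), '.' pass, move right to (4,2)
Step 3: enter (4,2), '.' pass, move right to (4,3)
Step 4: enter (4,3), '.' pass, move right to (4,4)
Step 5: enter (4,4), '.' pass, move right to (4,5)
Step 6: enter (4,5), '.' pass, move right to (4,6)
Step 7: enter (4,6), '/' deflects right->up, move up to (3,6)
Step 8: enter (3,6), '.' pass, move up to (2,6)
Step 9: enter (2,6), '.' pass, move up to (1,6)
Step 10: enter (1,6), '.' pass, move up to (0,6)
Step 11: enter (0,6), '.' pass, move up to (-1,6)
Step 12: at (-1,6) — EXIT via top edge, pos 6

Answer: exits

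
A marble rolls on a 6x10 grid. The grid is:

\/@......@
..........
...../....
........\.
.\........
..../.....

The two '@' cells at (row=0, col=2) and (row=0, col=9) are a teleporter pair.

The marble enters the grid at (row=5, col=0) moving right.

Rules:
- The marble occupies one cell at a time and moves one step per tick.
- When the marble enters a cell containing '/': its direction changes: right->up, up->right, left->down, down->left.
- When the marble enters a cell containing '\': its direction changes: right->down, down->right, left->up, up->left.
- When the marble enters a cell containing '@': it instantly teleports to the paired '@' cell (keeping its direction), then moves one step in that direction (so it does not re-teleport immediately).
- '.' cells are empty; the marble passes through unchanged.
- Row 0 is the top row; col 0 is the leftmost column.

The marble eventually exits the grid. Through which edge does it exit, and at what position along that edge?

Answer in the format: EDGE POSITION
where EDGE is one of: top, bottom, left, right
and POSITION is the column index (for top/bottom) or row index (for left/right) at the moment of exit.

Step 1: enter (5,0), '.' pass, move right to (5,1)
Step 2: enter (5,1), '.' pass, move right to (5,2)
Step 3: enter (5,2), '.' pass, move right to (5,3)
Step 4: enter (5,3), '.' pass, move right to (5,4)
Step 5: enter (5,4), '/' deflects right->up, move up to (4,4)
Step 6: enter (4,4), '.' pass, move up to (3,4)
Step 7: enter (3,4), '.' pass, move up to (2,4)
Step 8: enter (2,4), '.' pass, move up to (1,4)
Step 9: enter (1,4), '.' pass, move up to (0,4)
Step 10: enter (0,4), '.' pass, move up to (-1,4)
Step 11: at (-1,4) — EXIT via top edge, pos 4

Answer: top 4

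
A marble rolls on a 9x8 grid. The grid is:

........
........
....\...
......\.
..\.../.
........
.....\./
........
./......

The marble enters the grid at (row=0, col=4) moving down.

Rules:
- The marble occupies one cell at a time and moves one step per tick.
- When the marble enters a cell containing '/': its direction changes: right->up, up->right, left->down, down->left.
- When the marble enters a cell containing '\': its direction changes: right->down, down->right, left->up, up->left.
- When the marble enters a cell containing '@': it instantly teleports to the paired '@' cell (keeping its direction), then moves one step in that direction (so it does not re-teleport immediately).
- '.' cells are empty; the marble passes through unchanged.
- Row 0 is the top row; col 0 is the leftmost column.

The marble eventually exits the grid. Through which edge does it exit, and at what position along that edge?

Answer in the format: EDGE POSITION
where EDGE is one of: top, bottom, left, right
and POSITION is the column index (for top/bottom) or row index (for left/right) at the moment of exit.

Step 1: enter (0,4), '.' pass, move down to (1,4)
Step 2: enter (1,4), '.' pass, move down to (2,4)
Step 3: enter (2,4), '\' deflects down->right, move right to (2,5)
Step 4: enter (2,5), '.' pass, move right to (2,6)
Step 5: enter (2,6), '.' pass, move right to (2,7)
Step 6: enter (2,7), '.' pass, move right to (2,8)
Step 7: at (2,8) — EXIT via right edge, pos 2

Answer: right 2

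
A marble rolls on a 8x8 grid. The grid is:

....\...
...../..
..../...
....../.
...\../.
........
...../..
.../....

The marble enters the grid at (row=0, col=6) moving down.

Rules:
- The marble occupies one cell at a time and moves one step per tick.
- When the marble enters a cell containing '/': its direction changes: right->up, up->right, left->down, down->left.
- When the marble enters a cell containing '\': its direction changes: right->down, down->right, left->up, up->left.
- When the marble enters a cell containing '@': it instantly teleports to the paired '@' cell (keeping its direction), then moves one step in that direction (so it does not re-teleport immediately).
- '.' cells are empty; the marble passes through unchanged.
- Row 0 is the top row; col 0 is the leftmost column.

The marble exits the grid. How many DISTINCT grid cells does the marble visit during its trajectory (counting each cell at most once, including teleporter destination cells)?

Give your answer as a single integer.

Step 1: enter (0,6), '.' pass, move down to (1,6)
Step 2: enter (1,6), '.' pass, move down to (2,6)
Step 3: enter (2,6), '.' pass, move down to (3,6)
Step 4: enter (3,6), '/' deflects down->left, move left to (3,5)
Step 5: enter (3,5), '.' pass, move left to (3,4)
Step 6: enter (3,4), '.' pass, move left to (3,3)
Step 7: enter (3,3), '.' pass, move left to (3,2)
Step 8: enter (3,2), '.' pass, move left to (3,1)
Step 9: enter (3,1), '.' pass, move left to (3,0)
Step 10: enter (3,0), '.' pass, move left to (3,-1)
Step 11: at (3,-1) — EXIT via left edge, pos 3
Distinct cells visited: 10 (path length 10)

Answer: 10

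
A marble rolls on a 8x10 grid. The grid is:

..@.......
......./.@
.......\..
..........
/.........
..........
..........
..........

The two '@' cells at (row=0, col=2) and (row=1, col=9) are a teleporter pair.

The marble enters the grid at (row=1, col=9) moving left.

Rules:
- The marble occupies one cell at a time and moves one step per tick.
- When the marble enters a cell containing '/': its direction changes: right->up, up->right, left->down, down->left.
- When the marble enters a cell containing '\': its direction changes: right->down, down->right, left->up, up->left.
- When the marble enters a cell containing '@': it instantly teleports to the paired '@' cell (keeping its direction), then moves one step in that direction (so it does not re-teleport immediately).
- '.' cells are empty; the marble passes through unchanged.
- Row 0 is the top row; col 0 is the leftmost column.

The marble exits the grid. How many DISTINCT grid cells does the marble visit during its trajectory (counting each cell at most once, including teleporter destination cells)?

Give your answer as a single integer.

Step 1: enter (1,9), '@' teleport (1,9)->(0,2), also enter (0,2), move left to (0,1)
Step 2: enter (0,1), '.' pass, move left to (0,0)
Step 3: enter (0,0), '.' pass, move left to (0,-1)
Step 4: at (0,-1) — EXIT via left edge, pos 0
Distinct cells visited: 4 (path length 4)

Answer: 4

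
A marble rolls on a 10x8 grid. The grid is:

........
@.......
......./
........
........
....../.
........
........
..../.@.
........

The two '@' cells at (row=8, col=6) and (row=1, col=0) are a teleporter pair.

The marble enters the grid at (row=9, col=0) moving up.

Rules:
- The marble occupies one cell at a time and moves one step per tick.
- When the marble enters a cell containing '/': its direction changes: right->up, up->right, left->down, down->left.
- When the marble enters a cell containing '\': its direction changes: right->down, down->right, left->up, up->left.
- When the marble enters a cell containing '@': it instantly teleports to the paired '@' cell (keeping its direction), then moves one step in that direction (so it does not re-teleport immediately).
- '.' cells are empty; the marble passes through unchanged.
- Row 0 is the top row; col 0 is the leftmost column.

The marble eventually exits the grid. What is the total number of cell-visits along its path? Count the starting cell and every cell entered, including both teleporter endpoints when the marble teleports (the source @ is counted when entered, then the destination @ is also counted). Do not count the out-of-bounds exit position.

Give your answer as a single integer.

Answer: 14

Derivation:
Step 1: enter (9,0), '.' pass, move up to (8,0)
Step 2: enter (8,0), '.' pass, move up to (7,0)
Step 3: enter (7,0), '.' pass, move up to (6,0)
Step 4: enter (6,0), '.' pass, move up to (5,0)
Step 5: enter (5,0), '.' pass, move up to (4,0)
Step 6: enter (4,0), '.' pass, move up to (3,0)
Step 7: enter (3,0), '.' pass, move up to (2,0)
Step 8: enter (2,0), '.' pass, move up to (1,0)
Step 9: enter (1,0), '@' teleport (1,0)->(8,6), also enter (8,6), move up to (7,6)
Step 10: enter (7,6), '.' pass, move up to (6,6)
Step 11: enter (6,6), '.' pass, move up to (5,6)
Step 12: enter (5,6), '/' deflects up->right, move right to (5,7)
Step 13: enter (5,7), '.' pass, move right to (5,8)
Step 14: at (5,8) — EXIT via right edge, pos 5
Path length (cell visits): 14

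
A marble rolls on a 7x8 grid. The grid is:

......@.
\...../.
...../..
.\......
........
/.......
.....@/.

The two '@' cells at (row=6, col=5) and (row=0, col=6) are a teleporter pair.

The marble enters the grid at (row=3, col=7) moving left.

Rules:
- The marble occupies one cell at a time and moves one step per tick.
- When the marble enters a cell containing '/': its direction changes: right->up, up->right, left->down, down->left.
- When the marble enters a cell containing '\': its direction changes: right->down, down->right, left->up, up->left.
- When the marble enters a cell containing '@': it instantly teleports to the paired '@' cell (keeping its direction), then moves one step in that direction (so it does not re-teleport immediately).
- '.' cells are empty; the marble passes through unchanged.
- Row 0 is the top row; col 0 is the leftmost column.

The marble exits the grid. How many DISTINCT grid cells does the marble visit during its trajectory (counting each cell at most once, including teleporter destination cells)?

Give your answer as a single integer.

Step 1: enter (3,7), '.' pass, move left to (3,6)
Step 2: enter (3,6), '.' pass, move left to (3,5)
Step 3: enter (3,5), '.' pass, move left to (3,4)
Step 4: enter (3,4), '.' pass, move left to (3,3)
Step 5: enter (3,3), '.' pass, move left to (3,2)
Step 6: enter (3,2), '.' pass, move left to (3,1)
Step 7: enter (3,1), '\' deflects left->up, move up to (2,1)
Step 8: enter (2,1), '.' pass, move up to (1,1)
Step 9: enter (1,1), '.' pass, move up to (0,1)
Step 10: enter (0,1), '.' pass, move up to (-1,1)
Step 11: at (-1,1) — EXIT via top edge, pos 1
Distinct cells visited: 10 (path length 10)

Answer: 10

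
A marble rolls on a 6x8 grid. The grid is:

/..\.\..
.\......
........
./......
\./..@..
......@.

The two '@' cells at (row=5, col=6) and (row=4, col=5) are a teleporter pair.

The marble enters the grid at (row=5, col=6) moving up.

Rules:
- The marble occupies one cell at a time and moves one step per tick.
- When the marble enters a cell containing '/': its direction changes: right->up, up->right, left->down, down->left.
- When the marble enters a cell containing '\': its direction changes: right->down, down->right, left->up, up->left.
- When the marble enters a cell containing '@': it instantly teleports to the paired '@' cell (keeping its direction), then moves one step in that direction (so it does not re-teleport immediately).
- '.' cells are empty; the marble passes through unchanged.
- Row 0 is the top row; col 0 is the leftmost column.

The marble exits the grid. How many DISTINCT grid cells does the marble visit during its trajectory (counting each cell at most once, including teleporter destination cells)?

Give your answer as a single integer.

Answer: 8

Derivation:
Step 1: enter (5,6), '@' teleport (5,6)->(4,5), also enter (4,5), move up to (3,5)
Step 2: enter (3,5), '.' pass, move up to (2,5)
Step 3: enter (2,5), '.' pass, move up to (1,5)
Step 4: enter (1,5), '.' pass, move up to (0,5)
Step 5: enter (0,5), '\' deflects up->left, move left to (0,4)
Step 6: enter (0,4), '.' pass, move left to (0,3)
Step 7: enter (0,3), '\' deflects left->up, move up to (-1,3)
Step 8: at (-1,3) — EXIT via top edge, pos 3
Distinct cells visited: 8 (path length 8)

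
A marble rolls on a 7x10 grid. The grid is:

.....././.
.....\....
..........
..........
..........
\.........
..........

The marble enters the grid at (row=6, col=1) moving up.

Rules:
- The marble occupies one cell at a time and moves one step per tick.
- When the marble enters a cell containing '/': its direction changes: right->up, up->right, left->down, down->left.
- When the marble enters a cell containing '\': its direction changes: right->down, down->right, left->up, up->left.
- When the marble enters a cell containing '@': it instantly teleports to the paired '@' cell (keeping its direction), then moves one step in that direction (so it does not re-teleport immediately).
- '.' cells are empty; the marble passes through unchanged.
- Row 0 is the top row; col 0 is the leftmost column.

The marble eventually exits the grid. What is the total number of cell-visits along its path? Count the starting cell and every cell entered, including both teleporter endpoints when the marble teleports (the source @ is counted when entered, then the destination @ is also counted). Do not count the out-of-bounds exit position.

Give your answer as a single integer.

Answer: 7

Derivation:
Step 1: enter (6,1), '.' pass, move up to (5,1)
Step 2: enter (5,1), '.' pass, move up to (4,1)
Step 3: enter (4,1), '.' pass, move up to (3,1)
Step 4: enter (3,1), '.' pass, move up to (2,1)
Step 5: enter (2,1), '.' pass, move up to (1,1)
Step 6: enter (1,1), '.' pass, move up to (0,1)
Step 7: enter (0,1), '.' pass, move up to (-1,1)
Step 8: at (-1,1) — EXIT via top edge, pos 1
Path length (cell visits): 7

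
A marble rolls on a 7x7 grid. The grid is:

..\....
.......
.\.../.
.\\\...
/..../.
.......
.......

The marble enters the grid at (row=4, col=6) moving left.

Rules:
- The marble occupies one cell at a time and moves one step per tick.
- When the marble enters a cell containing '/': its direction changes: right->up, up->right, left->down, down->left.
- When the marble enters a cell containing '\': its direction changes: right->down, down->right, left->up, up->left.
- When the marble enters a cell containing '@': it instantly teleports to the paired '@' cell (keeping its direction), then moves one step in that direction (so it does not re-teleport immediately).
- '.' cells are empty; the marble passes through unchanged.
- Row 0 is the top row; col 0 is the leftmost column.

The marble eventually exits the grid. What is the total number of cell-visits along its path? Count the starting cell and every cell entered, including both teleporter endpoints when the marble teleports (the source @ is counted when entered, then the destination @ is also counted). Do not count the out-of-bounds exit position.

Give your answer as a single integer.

Step 1: enter (4,6), '.' pass, move left to (4,5)
Step 2: enter (4,5), '/' deflects left->down, move down to (5,5)
Step 3: enter (5,5), '.' pass, move down to (6,5)
Step 4: enter (6,5), '.' pass, move down to (7,5)
Step 5: at (7,5) — EXIT via bottom edge, pos 5
Path length (cell visits): 4

Answer: 4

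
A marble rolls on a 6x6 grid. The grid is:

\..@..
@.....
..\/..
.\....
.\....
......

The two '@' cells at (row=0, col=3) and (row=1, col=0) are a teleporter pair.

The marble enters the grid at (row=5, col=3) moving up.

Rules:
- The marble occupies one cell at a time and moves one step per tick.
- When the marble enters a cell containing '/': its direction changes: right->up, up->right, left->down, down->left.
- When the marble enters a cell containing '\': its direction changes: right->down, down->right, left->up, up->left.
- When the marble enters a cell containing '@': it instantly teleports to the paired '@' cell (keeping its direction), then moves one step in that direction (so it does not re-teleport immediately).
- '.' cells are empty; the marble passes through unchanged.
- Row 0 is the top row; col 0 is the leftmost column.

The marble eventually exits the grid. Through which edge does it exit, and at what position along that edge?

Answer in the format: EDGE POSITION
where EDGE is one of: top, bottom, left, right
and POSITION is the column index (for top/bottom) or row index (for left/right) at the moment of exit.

Answer: right 2

Derivation:
Step 1: enter (5,3), '.' pass, move up to (4,3)
Step 2: enter (4,3), '.' pass, move up to (3,3)
Step 3: enter (3,3), '.' pass, move up to (2,3)
Step 4: enter (2,3), '/' deflects up->right, move right to (2,4)
Step 5: enter (2,4), '.' pass, move right to (2,5)
Step 6: enter (2,5), '.' pass, move right to (2,6)
Step 7: at (2,6) — EXIT via right edge, pos 2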